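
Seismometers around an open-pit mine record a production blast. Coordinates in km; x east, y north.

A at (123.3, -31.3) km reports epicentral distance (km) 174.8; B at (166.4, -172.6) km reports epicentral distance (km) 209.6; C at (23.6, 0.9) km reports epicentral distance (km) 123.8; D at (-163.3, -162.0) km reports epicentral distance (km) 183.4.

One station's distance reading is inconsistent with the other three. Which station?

D

Solve using three stations at a time. Using A, B, C (subtract circle equations pairwise → linear system) gives (x, y) ≈ (-33.2, -108.9).
Distances from that point to each station vs reported:
  A: calculated 174.7 vs reported 174.8 → residual 0.1 km
  B: calculated 209.5 vs reported 209.6 → residual 0.1 km
  C: calculated 123.6 vs reported 123.8 → residual 0.2 km
  D: calculated 140.5 vs reported 183.4 → residual 42.9 km
A, B, C are mutually consistent (residuals ≈ 0); D is off by 42.9 km.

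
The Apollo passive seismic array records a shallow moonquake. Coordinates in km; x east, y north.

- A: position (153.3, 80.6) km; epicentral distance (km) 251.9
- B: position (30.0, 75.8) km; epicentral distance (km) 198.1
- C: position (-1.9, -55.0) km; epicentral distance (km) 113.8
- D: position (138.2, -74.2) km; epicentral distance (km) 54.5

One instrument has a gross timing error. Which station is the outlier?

Solve using three stations at a time. Using B, C, D (subtract circle equations pairwise → linear system) gives (x, y) ≈ (97.5, -110.5).
Distances from that point to each station vs reported:
  A: calculated 199.0 vs reported 251.9 → residual 52.9 km
  B: calculated 198.1 vs reported 198.1 → residual 0.0 km
  C: calculated 113.8 vs reported 113.8 → residual 0.0 km
  D: calculated 54.5 vs reported 54.5 → residual 0.0 km
B, C, D are mutually consistent (residuals ≈ 0); A is off by 52.9 km.

A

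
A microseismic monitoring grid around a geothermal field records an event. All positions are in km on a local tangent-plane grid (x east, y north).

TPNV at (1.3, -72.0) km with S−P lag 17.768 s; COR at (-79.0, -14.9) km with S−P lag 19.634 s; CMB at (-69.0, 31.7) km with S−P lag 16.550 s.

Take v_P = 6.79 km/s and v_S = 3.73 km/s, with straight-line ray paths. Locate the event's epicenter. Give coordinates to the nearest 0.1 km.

Distance from S−P lag: d = Δt · v_P v_S / (v_P − v_S) = Δt · (6.79·3.73)/(6.79−3.73) ≈ 8.2767·Δt.
So d_TPNV = 147.06, d_COR = 162.50, d_CMB = 136.98 km.
Circle about each station: (x − 1.3)² + (y + 72.0)² = 147.06²; (x + 79.0)² + (y + 14.9)² = 162.50²; (x + 69.0)² + (y − 31.7)² = 136.98².
Subtracting the TPNV equation from the COR and CMB equations removes the quadratic terms:
-160.6 x + 114.2 y = -3502.29
-140.6 x + 207.4 y = 3443.32
Solving the 2×2 system: x ≈ 64.9, y ≈ 60.6 km.
Check against TPNV (with the unrounded x, y): √((x − 1.3)²+(y + 72.0)²) = 147.06 ≈ 147.06 km. ✓

64.9 km east, 60.6 km north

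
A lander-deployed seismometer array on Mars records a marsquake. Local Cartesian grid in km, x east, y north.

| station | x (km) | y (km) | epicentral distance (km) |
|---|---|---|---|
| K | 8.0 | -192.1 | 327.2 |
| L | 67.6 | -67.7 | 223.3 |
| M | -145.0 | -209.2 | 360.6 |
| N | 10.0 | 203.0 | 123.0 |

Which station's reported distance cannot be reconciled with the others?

N

Solve using three stations at a time. Using K, L, M (subtract circle equations pairwise → linear system) gives (x, y) ≈ (-30.7, 132.8).
Distances from that point to each station vs reported:
  K: calculated 327.2 vs reported 327.2 → residual 0.0 km
  L: calculated 223.3 vs reported 223.3 → residual 0.0 km
  M: calculated 360.6 vs reported 360.6 → residual 0.0 km
  N: calculated 81.1 vs reported 123.0 → residual 41.9 km
K, L, M are mutually consistent (residuals ≈ 0); N is off by 41.9 km.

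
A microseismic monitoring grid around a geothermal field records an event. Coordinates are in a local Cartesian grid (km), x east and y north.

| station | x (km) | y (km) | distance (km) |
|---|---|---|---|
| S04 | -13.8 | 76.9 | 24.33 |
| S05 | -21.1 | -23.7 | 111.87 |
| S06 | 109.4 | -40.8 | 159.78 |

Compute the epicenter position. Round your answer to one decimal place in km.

9.5 km east, 83.9 km north

Circle about each station: (x + 13.8)² + (y − 76.9)² = 24.33²; (x + 21.1)² + (y + 23.7)² = 111.87²; (x − 109.4)² + (y + 40.8)² = 159.78².
Subtracting the S04 equation from the S05 and S06 equations removes the quadratic terms:
-14.6 x − 201.2 y = -17020.10
246.4 x − 235.4 y = -17408.75
Solving the 2×2 system: x ≈ 9.5, y ≈ 83.9 km.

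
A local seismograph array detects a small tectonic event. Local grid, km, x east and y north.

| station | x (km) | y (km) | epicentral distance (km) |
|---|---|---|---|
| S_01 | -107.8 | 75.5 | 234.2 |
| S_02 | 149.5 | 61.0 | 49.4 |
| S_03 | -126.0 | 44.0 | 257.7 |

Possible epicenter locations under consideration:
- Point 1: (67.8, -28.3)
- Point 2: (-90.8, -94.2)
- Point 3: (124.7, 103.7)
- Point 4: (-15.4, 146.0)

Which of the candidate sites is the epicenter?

For each candidate, compare |candidate − station| to the reported distance:
Point 1: residuals S_01 30.2, S_02 71.6, S_03 50.9 → max 71.6 km
Point 2: residuals S_01 63.7, S_02 236.7, S_03 115.1 → max 236.7 km
Point 3: residuals S_01 0.0, S_02 0.0, S_03 0.0 → max 0.0 km
Point 4: residuals S_01 118.0, S_02 136.1, S_03 107.2 → max 136.1 km
Only Point 3 has all residuals ≈ 0.

Point 3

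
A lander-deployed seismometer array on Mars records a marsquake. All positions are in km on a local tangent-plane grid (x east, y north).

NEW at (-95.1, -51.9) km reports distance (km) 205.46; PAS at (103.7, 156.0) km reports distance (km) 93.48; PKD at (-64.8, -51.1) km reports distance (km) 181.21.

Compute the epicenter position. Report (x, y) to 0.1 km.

Circle about each station: (x + 95.1)² + (y + 51.9)² = 205.46²; (x − 103.7)² + (y − 156.0)² = 93.48²; (x + 64.8)² + (y + 51.1)² = 181.21².
Subtracting pairs of circle equations eliminates x²+y² and gives linear equations (the radical axes):
397.6 x + 415.8 y = 56827.37
60.6 x + 1.6 y = 4449.38
Solving the 2×2 system: x ≈ 71.6, y ≈ 68.2 km.

71.6 km east, 68.2 km north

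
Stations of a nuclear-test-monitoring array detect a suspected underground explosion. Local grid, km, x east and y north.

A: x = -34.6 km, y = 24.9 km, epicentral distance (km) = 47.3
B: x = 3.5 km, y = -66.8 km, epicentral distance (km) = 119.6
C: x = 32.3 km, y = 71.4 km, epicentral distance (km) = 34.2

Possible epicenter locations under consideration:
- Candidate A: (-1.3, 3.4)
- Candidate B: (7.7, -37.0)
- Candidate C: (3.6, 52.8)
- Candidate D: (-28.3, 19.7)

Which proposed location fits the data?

Candidate C

For each candidate, compare |candidate − station| to the reported distance:
Candidate A: residuals A 7.7, B 49.2, C 41.6 → max 49.2 km
Candidate B: residuals A 27.7, B 89.5, C 77.0 → max 89.5 km
Candidate C: residuals A 0.0, B 0.0, C 0.0 → max 0.0 km
Candidate D: residuals A 39.1, B 27.4, C 45.5 → max 45.5 km
Only Candidate C has all residuals ≈ 0.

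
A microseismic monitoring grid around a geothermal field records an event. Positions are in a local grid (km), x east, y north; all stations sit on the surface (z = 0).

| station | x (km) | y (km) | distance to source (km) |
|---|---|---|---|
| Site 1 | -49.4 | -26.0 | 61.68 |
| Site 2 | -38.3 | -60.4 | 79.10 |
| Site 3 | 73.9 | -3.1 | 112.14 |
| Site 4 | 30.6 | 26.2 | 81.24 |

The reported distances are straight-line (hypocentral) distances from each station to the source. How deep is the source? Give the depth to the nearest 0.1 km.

Each station gives a sphere (x−x_i)² + (y−y_i)² + z² = d_i² (stations at z=0).
Subtracting the Site 1 sphere from Site 2 and Site 3: z² cancels, leaving linear equations in x and y:
22.2 x − 68.8 y = -453.70
246.6 x + 45.8 y = -6416.50
Solving: x ≈ -25.704, y ≈ -1.700 km (keep extra digits for the depth step; rounded: -25.7, -1.7).
Then from the Site 1 sphere: z² = 61.68² − (x + 49.4)² − (y + 26.0)² with x = -25.704, y = -1.700, so z ≈ 51.502 ≈ 51.5 km.

depth ≈ 51.5 km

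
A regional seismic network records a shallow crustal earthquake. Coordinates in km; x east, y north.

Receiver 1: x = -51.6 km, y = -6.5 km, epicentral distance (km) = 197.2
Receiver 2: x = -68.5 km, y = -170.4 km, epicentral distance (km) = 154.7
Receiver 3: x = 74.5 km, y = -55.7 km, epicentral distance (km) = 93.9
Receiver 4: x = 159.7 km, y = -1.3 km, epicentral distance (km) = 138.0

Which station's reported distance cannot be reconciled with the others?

Receiver 4

Solve using three stations at a time. Using Receiver 1, Receiver 2, Receiver 3 (subtract circle equations pairwise → linear system) gives (x, y) ≈ (84.7, -149.0).
Distances from that point to each station vs reported:
  Receiver 1: calculated 197.2 vs reported 197.2 → residual 0.0 km
  Receiver 2: calculated 154.7 vs reported 154.7 → residual 0.0 km
  Receiver 3: calculated 93.9 vs reported 93.9 → residual 0.0 km
  Receiver 4: calculated 165.7 vs reported 138.0 → residual 27.7 km
Receiver 1, Receiver 2, Receiver 3 are mutually consistent (residuals ≈ 0); Receiver 4 is off by 27.7 km.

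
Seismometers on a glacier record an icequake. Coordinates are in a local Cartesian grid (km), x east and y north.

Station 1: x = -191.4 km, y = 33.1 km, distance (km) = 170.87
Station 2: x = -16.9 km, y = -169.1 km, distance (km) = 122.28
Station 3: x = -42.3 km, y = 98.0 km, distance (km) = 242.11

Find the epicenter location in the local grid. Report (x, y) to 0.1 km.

-131.7 km east, -127.0 km north

Circle about each station: (x + 191.4)² + (y − 33.1)² = 170.87²; (x + 16.9)² + (y + 169.1)² = 122.28²; (x + 42.3)² + (y − 98.0)² = 242.11².
Subtracting pairs of circle equations eliminates x²+y² and gives linear equations (the radical axes):
349.0 x − 404.4 y = 5395.01
298.2 x + 129.8 y = -55756.98
Solving the 2×2 system: x ≈ -131.7, y ≈ -127.0 km.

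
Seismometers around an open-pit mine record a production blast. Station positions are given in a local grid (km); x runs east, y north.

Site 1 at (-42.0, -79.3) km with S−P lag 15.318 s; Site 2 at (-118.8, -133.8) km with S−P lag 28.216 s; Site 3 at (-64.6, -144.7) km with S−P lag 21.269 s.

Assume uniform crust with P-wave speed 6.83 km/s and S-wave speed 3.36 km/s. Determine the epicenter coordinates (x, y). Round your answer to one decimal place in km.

59.3 km east, -78.1 km north

Distance from S−P lag: d = Δt · v_P v_S / (v_P − v_S) = Δt · (6.83·3.36)/(6.83−3.36) ≈ 6.6135·Δt.
So d_Site 1 = 101.31, d_Site 2 = 186.61, d_Site 3 = 140.66 km.
Circle about each station: (x + 42.0)² + (y + 79.3)² = 101.31²; (x + 118.8)² + (y + 133.8)² = 186.61²; (x + 64.6)² + (y + 144.7)² = 140.66².
Subtracting the Site 1 equation from the Site 2 and Site 3 equations removes the quadratic terms:
-153.6 x − 109.0 y = -596.19
-45.2 x − 130.8 y = 7537.24
Solving the 2×2 system: x ≈ 59.3, y ≈ -78.1 km.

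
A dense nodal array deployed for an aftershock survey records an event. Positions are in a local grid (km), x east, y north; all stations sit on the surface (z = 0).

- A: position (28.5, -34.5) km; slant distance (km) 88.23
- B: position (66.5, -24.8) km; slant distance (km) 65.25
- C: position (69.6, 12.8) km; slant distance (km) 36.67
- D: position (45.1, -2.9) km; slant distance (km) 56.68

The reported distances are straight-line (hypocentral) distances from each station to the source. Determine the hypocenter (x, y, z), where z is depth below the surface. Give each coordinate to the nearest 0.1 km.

(78.2, 31.9, 30.1)

Each station gives a sphere (x−x_i)² + (y−y_i)² + z² = d_i² (stations at z=0).
Subtracting the A sphere from B and C: z² cancels, leaving linear equations in x and y:
76.0 x + 19.4 y = 6561.76
82.2 x + 94.6 y = 9445.34
Solving: x ≈ 78.196, y ≈ 31.898 km (keep extra digits for the depth step; rounded: 78.2, 31.9).
Then from the A sphere: z² = 88.23² − (x − 28.5)² − (y + 34.5)² with x = 78.196, y = 31.898, so z ≈ 30.102 ≈ 30.1 km.
Check against D (with the unrounded solution): distance 56.68 ≈ 56.68 km. ✓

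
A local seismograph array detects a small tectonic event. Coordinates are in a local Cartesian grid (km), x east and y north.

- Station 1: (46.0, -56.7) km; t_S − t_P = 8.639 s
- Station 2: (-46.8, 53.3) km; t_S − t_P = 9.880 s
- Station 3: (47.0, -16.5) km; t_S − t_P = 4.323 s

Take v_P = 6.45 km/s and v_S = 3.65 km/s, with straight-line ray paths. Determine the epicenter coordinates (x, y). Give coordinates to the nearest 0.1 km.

25.9 km east, 13.1 km north

Distance from S−P lag: d = Δt · v_P v_S / (v_P − v_S) = Δt · (6.45·3.65)/(6.45−3.65) ≈ 8.4080·Δt.
So d_Station 1 = 72.64, d_Station 2 = 83.07, d_Station 3 = 36.35 km.
Circle about each station: (x − 46.0)² + (y + 56.7)² = 72.64²; (x + 46.8)² + (y − 53.3)² = 83.07²; (x − 47.0)² + (y + 16.5)² = 36.35².
Subtracting pairs of circle equations eliminates x²+y² and gives linear equations (the radical axes):
-185.6 x + 220.0 y = -1923.82
2.0 x + 80.4 y = 1105.61
Solving the 2×2 system: x ≈ 25.9, y ≈ 13.1 km.
Check against Station 1 (with the unrounded x, y): √((x − 46.0)²+(y + 56.7)²) = 72.64 ≈ 72.64 km. ✓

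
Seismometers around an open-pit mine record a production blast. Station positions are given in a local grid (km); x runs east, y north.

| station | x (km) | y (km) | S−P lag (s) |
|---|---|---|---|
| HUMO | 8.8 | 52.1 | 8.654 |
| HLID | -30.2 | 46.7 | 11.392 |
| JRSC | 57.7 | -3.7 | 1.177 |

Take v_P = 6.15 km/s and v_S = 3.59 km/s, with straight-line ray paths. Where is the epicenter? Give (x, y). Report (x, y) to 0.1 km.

(49.9, -10.2)

Distance from S−P lag: d = Δt · v_P v_S / (v_P − v_S) = Δt · (6.15·3.59)/(6.15−3.59) ≈ 8.6244·Δt.
So d_HUMO = 74.64, d_HLID = 98.25, d_JRSC = 10.15 km.
Circle about each station: (x − 8.8)² + (y − 52.1)² = 74.64²; (x + 30.2)² + (y − 46.7)² = 98.25²; (x − 57.7)² + (y + 3.7)² = 10.15².
Subtracting pairs of circle equations eliminates x²+y² and gives linear equations (the radical axes):
-78.0 x − 10.8 y = -3780.85
97.8 x − 111.6 y = 6019.24
Solving the 2×2 system: x ≈ 49.9, y ≈ -10.2 km.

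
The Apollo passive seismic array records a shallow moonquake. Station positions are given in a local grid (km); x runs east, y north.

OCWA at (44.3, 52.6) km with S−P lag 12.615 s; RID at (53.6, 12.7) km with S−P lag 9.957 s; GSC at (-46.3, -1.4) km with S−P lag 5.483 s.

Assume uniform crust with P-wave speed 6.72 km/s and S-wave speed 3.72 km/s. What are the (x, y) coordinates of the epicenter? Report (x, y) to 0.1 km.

Distance from S−P lag: d = Δt · v_P v_S / (v_P − v_S) = Δt · (6.72·3.72)/(6.72−3.72) ≈ 8.3328·Δt.
So d_OCWA = 105.12, d_RID = 82.97, d_GSC = 45.69 km.
Circle about each station: (x − 44.3)² + (y − 52.6)² = 105.12²; (x − 53.6)² + (y − 12.7)² = 82.97²; (x + 46.3)² + (y + 1.4)² = 45.69².
Subtracting pairs of circle equations eliminates x²+y² and gives linear equations (the radical axes):
18.6 x − 79.8 y = 2471.19
-181.2 x − 108.0 y = 6379.04
Solving the 2×2 system: x ≈ -14.7, y ≈ -34.4 km.

-14.7 km east, -34.4 km north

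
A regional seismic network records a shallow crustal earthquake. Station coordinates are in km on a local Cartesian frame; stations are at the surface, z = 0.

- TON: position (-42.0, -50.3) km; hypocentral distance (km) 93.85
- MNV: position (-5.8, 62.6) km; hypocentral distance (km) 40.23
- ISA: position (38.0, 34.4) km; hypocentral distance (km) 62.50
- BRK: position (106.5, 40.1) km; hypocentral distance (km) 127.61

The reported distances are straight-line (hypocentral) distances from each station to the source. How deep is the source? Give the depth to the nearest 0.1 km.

Each station gives a sphere (x−x_i)² + (y−y_i)² + z² = d_i² (stations at z=0).
Subtracting the TON sphere from MNV and ISA: z² cancels, leaving linear equations in x and y:
72.4 x + 225.8 y = 6847.68
160.0 x + 169.4 y = 3234.84
Solving: x ≈ -18.001, y ≈ 36.098 km (keep extra digits for the depth step; rounded: -18.0, 36.1).
Then from the TON sphere: z² = 93.85² − (x + 42.0)² − (y + 50.3)² with x = -18.001, y = 36.098, so z ≈ 27.699 ≈ 27.7 km.
Check against BRK (with the unrounded solution): distance 127.61 ≈ 127.61 km. ✓

depth ≈ 27.7 km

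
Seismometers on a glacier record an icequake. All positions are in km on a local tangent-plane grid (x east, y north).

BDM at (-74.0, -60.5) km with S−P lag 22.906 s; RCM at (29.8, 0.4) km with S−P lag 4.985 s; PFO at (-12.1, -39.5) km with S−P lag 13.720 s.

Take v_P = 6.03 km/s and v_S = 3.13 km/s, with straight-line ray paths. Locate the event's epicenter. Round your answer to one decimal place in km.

Distance from S−P lag: d = Δt · v_P v_S / (v_P − v_S) = Δt · (6.03·3.13)/(6.03−3.13) ≈ 6.5082·Δt.
So d_BDM = 149.08, d_RCM = 32.44, d_PFO = 89.29 km.
Circle about each station: (x + 74.0)² + (y + 60.5)² = 149.08²; (x − 29.8)² + (y − 0.4)² = 32.44²; (x + 12.1)² + (y + 39.5)² = 89.29².
Subtracting the BDM equation from the RCM and PFO equations removes the quadratic terms:
207.6 x + 121.8 y = 12924.44
123.8 x + 42.0 y = 6822.55
Solving the 2×2 system: x ≈ 45.3, y ≈ 28.9 km.

45.3 km east, 28.9 km north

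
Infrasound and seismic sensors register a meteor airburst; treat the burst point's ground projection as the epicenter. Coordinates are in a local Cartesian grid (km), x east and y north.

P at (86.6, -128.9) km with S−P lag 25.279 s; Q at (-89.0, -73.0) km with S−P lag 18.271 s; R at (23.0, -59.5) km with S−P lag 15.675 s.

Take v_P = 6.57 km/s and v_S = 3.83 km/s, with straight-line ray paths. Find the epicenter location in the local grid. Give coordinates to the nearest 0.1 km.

Distance from S−P lag: d = Δt · v_P v_S / (v_P − v_S) = Δt · (6.57·3.83)/(6.57−3.83) ≈ 9.1836·Δt.
So d_P = 232.15, d_Q = 167.79, d_R = 143.95 km.
Circle about each station: (x − 86.6)² + (y + 128.9)² = 232.15²; (x + 89.0)² + (y + 73.0)² = 167.79²; (x − 23.0)² + (y + 59.5)² = 143.95².
Subtracting pairs of circle equations eliminates x²+y² and gives linear equations (the radical axes):
-351.2 x + 111.8 y = 14875.37
-127.2 x + 138.8 y = 13126.50
Solving the 2×2 system: x ≈ -17.3, y ≈ 78.7 km.
Check against P (with the unrounded x, y): √((x − 86.6)²+(y + 128.9)²) = 232.17 ≈ 232.15 km. ✓

x ≈ -17.3 km, y ≈ 78.7 km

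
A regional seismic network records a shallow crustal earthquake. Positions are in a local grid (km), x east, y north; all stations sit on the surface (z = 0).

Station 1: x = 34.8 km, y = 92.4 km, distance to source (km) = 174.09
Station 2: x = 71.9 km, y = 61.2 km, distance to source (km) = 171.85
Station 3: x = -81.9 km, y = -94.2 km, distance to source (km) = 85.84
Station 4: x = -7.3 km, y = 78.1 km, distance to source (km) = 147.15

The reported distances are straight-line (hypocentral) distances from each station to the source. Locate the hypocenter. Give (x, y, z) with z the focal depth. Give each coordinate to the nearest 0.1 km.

x ≈ -43.0 km, y ≈ -50.2 km, depth ≈ 62.6 km

Each station gives a sphere (x−x_i)² + (y−y_i)² + z² = d_i² (stations at z=0).
Subtracting the Station 1 sphere from Station 2 and Station 3: z² cancels, leaving linear equations in x and y:
74.2 x − 62.4 y = -58.84
-233.4 x − 373.2 y = 28771.27
Solving: x ≈ -43.007, y ≈ -50.197 km (keep extra digits for the depth step; rounded: -43.0, -50.2).
Then from the Station 1 sphere: z² = 174.09² − (x − 34.8)² − (y − 92.4)² with x = -43.007, y = -50.197, so z ≈ 62.606 ≈ 62.6 km.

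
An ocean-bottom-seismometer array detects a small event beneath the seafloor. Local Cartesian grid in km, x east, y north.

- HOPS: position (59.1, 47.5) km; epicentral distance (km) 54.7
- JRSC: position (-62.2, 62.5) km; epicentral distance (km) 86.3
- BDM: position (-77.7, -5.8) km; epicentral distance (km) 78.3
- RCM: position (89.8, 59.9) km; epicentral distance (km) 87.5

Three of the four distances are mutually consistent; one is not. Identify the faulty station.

BDM

Solve using three stations at a time. Using HOPS, JRSC, RCM (subtract circle equations pairwise → linear system) gives (x, y) ≈ (12.4, 19.3).
Distances from that point to each station vs reported:
  HOPS: calculated 54.6 vs reported 54.7 → residual 0.1 km
  JRSC: calculated 86.2 vs reported 86.3 → residual 0.1 km
  BDM: calculated 93.5 vs reported 78.3 → residual 15.2 km
  RCM: calculated 87.4 vs reported 87.5 → residual 0.1 km
HOPS, JRSC, RCM are mutually consistent (residuals ≈ 0); BDM is off by 15.2 km.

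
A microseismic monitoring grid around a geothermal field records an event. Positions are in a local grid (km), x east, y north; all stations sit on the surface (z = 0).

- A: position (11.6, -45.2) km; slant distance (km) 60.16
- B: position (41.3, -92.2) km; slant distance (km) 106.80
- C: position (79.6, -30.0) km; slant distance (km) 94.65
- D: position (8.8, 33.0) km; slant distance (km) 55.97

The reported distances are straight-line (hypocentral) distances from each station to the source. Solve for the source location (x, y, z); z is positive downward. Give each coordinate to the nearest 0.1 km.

x ≈ -1.3 km, y ≈ -3.4 km, depth ≈ 41.3 km

Each station gives a sphere (x−x_i)² + (y−y_i)² + z² = d_i² (stations at z=0).
Subtracting the A sphere from B and C: z² cancels, leaving linear equations in x and y:
59.4 x − 94.0 y = 241.92
136.0 x + 30.4 y = -280.84
Solving: x ≈ -1.305, y ≈ -3.398 km (keep extra digits for the depth step; rounded: -1.3, -3.4).
Then from the A sphere: z² = 60.16² − (x − 11.6)² − (y + 45.2)² with x = -1.305, y = -3.398, so z ≈ 41.295 ≈ 41.3 km.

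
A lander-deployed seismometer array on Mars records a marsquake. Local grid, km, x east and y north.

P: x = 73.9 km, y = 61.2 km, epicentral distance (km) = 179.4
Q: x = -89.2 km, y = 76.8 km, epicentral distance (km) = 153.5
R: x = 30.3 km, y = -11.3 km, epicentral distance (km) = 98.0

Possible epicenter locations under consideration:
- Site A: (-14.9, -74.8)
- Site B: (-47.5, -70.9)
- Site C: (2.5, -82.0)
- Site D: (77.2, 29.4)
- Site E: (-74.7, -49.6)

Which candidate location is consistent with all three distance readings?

For each candidate, compare |candidate − station| to the reported distance:
Site A: residuals P 17.0, Q 15.3, R 20.1 → max 20.1 km
Site B: residuals P 0.0, Q 0.0, R 0.0 → max 0.0 km
Site C: residuals P 19.4, Q 29.9, R 22.0 → max 29.9 km
Site D: residuals P 147.4, Q 19.5, R 35.9 → max 147.4 km
Site E: residuals P 6.0, Q 26.3, R 13.8 → max 26.3 km
Only Site B has all residuals ≈ 0.

Site B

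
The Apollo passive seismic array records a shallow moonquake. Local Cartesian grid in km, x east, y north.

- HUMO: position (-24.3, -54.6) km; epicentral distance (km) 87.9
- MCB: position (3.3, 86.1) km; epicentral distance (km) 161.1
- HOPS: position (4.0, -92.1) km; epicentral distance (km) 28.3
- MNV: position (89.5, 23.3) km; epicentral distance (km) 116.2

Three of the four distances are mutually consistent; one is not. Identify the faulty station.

Solve using three stations at a time. Using MCB, HOPS, MNV (subtract circle equations pairwise → linear system) gives (x, y) ≈ (25.2, -73.5).
Distances from that point to each station vs reported:
  HUMO: calculated 53.0 vs reported 87.9 → residual 34.9 km
  MCB: calculated 161.1 vs reported 161.1 → residual 0.0 km
  HOPS: calculated 28.2 vs reported 28.3 → residual 0.1 km
  MNV: calculated 116.2 vs reported 116.2 → residual 0.0 km
MCB, HOPS, MNV are mutually consistent (residuals ≈ 0); HUMO is off by 34.9 km.

HUMO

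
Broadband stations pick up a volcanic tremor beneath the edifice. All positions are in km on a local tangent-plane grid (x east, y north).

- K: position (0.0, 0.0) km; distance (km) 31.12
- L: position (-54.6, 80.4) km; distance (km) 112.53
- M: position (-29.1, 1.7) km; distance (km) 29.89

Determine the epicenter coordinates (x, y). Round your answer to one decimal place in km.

x ≈ -17.4 km, y ≈ -25.8 km

Circle about each station: x² + y² = 31.12²; (x + 54.6)² + (y − 80.4)² = 112.53²; (x + 29.1)² + (y − 1.7)² = 29.89².
Subtracting the K equation from the L and M equations removes the quadratic terms:
-109.2 x + 160.8 y = -2249.23
-58.2 x + 3.4 y = 924.74
Solving the 2×2 system: x ≈ -17.4, y ≈ -25.8 km.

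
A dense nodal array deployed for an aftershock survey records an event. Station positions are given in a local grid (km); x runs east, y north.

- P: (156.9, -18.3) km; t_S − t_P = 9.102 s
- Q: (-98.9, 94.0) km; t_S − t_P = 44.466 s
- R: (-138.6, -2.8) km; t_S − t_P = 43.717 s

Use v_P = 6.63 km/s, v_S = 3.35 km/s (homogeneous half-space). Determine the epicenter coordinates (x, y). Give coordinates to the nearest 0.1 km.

Distance from S−P lag: d = Δt · v_P v_S / (v_P − v_S) = Δt · (6.63·3.35)/(6.63−3.35) ≈ 6.7715·Δt.
So d_P = 61.63, d_Q = 301.10, d_R = 296.03 km.
Circle about each station: (x − 156.9)² + (y + 18.3)² = 61.63²; (x + 98.9)² + (y − 94.0)² = 301.10²; (x + 138.6)² + (y + 2.8)² = 296.03².
Subtracting the P equation from the Q and R equations removes the quadratic terms:
-511.6 x + 224.6 y = -93198.24
-591.0 x + 31.0 y = -89570.20
Solving the 2×2 system: x ≈ 147.4, y ≈ -79.2 km.

147.4 km east, -79.2 km north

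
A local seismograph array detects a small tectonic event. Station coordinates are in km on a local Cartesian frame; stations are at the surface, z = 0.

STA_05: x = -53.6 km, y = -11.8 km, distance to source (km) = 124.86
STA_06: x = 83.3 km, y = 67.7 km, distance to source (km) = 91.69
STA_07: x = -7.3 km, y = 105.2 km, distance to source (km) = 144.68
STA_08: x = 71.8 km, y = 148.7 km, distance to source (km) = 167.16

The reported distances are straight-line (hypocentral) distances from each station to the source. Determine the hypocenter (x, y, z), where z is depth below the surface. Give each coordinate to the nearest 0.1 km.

(65.5, -14.1, 37.4)

Each station gives a sphere (x−x_i)² + (y−y_i)² + z² = d_i² (stations at z=0).
Subtracting the STA_05 sphere from STA_06 and STA_07: z² cancels, leaving linear equations in x and y:
273.8 x + 159.0 y = 15692.94
92.6 x + 234.0 y = 2765.85
Solving: x ≈ 65.505, y ≈ -14.102 km (keep extra digits for the depth step; rounded: 65.5, -14.1).
Then from the STA_05 sphere: z² = 124.86² − (x + 53.6)² − (y + 11.8)² with x = 65.505, y = -14.102, so z ≈ 37.399 ≈ 37.4 km.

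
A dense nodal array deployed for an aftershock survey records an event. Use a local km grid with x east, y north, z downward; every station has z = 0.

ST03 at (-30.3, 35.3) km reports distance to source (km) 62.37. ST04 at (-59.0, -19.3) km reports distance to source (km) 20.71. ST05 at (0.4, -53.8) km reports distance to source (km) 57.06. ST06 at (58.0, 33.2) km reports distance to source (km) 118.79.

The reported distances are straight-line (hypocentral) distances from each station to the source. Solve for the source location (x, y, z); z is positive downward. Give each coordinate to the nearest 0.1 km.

Each station gives a sphere (x−x_i)² + (y−y_i)² + z² = d_i² (stations at z=0).
Subtracting the ST03 sphere from ST04 and ST05: z² cancels, leaving linear equations in x and y:
-57.4 x − 109.2 y = 5150.42
61.4 x − 178.2 y = 1364.59
Solving: x ≈ -45.400, y ≈ -23.301 km (keep extra digits for the depth step; rounded: -45.4, -23.3).
Then from the ST03 sphere: z² = 62.37² − (x + 30.3)² − (y − 35.3)² with x = -45.400, y = -23.301, so z ≈ 15.097 ≈ 15.1 km.

x ≈ -45.4 km, y ≈ -23.3 km, depth ≈ 15.1 km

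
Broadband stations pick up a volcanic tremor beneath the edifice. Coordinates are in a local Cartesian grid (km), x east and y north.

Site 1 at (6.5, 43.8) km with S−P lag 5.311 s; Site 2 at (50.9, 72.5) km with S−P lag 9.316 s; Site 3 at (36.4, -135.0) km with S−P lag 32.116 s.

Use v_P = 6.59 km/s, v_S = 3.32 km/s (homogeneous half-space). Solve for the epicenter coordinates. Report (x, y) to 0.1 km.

(-11.4, 74.5)

Distance from S−P lag: d = Δt · v_P v_S / (v_P − v_S) = Δt · (6.59·3.32)/(6.59−3.32) ≈ 6.6908·Δt.
So d_Site 1 = 35.53, d_Site 2 = 62.33, d_Site 3 = 214.88 km.
Circle about each station: (x − 6.5)² + (y − 43.8)² = 35.53²; (x − 50.9)² + (y − 72.5)² = 62.33²; (x − 36.4)² + (y + 135.0)² = 214.88².
Subtracting pairs of circle equations eliminates x²+y² and gives linear equations (the radical axes):
88.8 x + 57.4 y = 3263.72
59.8 x − 357.6 y = -27321.76
Solving the 2×2 system: x ≈ -11.4, y ≈ 74.5 km.
Check against Site 1 (with the unrounded x, y): √((x − 6.5)²+(y − 43.8)²) = 35.53 ≈ 35.53 km. ✓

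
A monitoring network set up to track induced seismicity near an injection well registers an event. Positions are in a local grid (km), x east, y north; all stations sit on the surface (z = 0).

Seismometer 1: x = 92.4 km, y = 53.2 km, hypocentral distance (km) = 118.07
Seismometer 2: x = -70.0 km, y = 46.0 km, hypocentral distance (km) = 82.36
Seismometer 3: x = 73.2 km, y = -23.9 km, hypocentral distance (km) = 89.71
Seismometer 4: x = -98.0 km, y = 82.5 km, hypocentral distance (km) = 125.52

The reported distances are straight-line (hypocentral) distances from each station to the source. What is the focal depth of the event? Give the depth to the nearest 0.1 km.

Each station gives a sphere (x−x_i)² + (y−y_i)² + z² = d_i² (stations at z=0).
Subtracting the Seismometer 1 sphere from Seismometer 2 and Seismometer 3: z² cancels, leaving linear equations in x and y:
-324.8 x − 14.4 y = 2805.36
-38.4 x − 154.2 y = 454.09
Solving: x ≈ -8.602, y ≈ -0.803 km (keep extra digits for the depth step; rounded: -8.6, -0.8).
Then from the Seismometer 1 sphere: z² = 118.07² − (x − 92.4)² − (y − 53.2)² with x = -8.602, y = -0.803, so z ≈ 28.684 ≈ 28.7 km.

28.7 km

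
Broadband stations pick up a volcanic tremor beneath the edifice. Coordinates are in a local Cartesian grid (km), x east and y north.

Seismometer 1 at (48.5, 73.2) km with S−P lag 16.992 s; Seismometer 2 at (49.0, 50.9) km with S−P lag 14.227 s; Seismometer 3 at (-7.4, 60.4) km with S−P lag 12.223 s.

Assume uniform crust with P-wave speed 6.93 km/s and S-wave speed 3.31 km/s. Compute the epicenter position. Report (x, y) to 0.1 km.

-10.3 km east, -17.0 km north

Distance from S−P lag: d = Δt · v_P v_S / (v_P − v_S) = Δt · (6.93·3.31)/(6.93−3.31) ≈ 6.3365·Δt.
So d_Seismometer 1 = 107.67, d_Seismometer 2 = 90.15, d_Seismometer 3 = 77.45 km.
Circle about each station: (x − 48.5)² + (y − 73.2)² = 107.67²; (x − 49.0)² + (y − 50.9)² = 90.15²; (x + 7.4)² + (y − 60.4)² = 77.45².
Subtracting the Seismometer 1 equation from the Seismometer 2 and Seismometer 3 equations removes the quadratic terms:
1.0 x − 44.6 y = 747.13
-111.8 x − 25.6 y = 1586.76
Solving the 2×2 system: x ≈ -10.3, y ≈ -17.0 km.
Check against Seismometer 1 (with the unrounded x, y): √((x − 48.5)²+(y − 73.2)²) = 107.66 ≈ 107.67 km. ✓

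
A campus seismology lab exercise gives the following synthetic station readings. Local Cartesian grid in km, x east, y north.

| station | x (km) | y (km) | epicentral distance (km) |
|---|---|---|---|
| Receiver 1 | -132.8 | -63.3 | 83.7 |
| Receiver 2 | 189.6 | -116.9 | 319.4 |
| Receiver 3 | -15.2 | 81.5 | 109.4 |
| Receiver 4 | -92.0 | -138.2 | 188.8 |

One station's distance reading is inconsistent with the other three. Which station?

Receiver 4

Solve using three stations at a time. Using Receiver 1, Receiver 2, Receiver 3 (subtract circle equations pairwise → linear system) gives (x, y) ≈ (-101.6, 14.4).
Distances from that point to each station vs reported:
  Receiver 1: calculated 83.7 vs reported 83.7 → residual 0.0 km
  Receiver 2: calculated 319.4 vs reported 319.4 → residual 0.0 km
  Receiver 3: calculated 109.4 vs reported 109.4 → residual 0.0 km
  Receiver 4: calculated 152.9 vs reported 188.8 → residual 35.9 km
Receiver 1, Receiver 2, Receiver 3 are mutually consistent (residuals ≈ 0); Receiver 4 is off by 35.9 km.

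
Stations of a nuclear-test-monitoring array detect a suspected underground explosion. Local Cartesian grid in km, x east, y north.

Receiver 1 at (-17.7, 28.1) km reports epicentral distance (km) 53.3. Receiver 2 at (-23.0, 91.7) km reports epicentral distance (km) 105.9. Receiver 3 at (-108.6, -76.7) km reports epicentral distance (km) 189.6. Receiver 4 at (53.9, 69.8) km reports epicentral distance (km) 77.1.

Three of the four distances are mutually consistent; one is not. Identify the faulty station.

Receiver 3

Solve using three stations at a time. Using Receiver 1, Receiver 2, Receiver 4 (subtract circle equations pairwise → linear system) gives (x, y) ≈ (26.1, -2.1).
Distances from that point to each station vs reported:
  Receiver 1: calculated 53.2 vs reported 53.3 → residual 0.1 km
  Receiver 2: calculated 105.9 vs reported 105.9 → residual 0.0 km
  Receiver 3: calculated 154.0 vs reported 189.6 → residual 35.6 km
  Receiver 4: calculated 77.0 vs reported 77.1 → residual 0.1 km
Receiver 1, Receiver 2, Receiver 4 are mutually consistent (residuals ≈ 0); Receiver 3 is off by 35.6 km.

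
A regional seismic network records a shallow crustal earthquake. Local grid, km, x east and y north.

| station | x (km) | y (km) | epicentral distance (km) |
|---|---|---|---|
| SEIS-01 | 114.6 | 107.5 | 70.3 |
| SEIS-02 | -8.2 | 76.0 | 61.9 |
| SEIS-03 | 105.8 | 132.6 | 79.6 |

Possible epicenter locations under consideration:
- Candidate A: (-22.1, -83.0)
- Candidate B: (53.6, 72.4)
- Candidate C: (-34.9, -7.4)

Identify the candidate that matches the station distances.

For each candidate, compare |candidate − station| to the reported distance:
Candidate A: residuals SEIS-01 164.2, SEIS-02 97.7, SEIS-03 171.1 → max 171.1 km
Candidate B: residuals SEIS-01 0.1, SEIS-02 0.0, SEIS-03 0.1 → max 0.1 km
Candidate C: residuals SEIS-01 118.3, SEIS-02 25.7, SEIS-03 118.9 → max 118.9 km
Only Candidate B has all residuals ≈ 0.

Candidate B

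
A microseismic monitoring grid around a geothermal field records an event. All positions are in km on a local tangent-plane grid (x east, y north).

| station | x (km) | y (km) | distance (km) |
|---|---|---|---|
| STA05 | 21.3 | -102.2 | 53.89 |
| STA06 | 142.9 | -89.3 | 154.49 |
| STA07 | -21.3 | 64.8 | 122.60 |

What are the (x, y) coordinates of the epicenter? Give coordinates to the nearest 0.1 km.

Circle about each station: (x − 21.3)² + (y + 102.2)² = 53.89²; (x − 142.9)² + (y + 89.3)² = 154.49²; (x + 21.3)² + (y − 64.8)² = 122.60².
Subtracting the STA05 equation from the STA06 and STA07 equations removes the quadratic terms:
243.2 x + 25.8 y = -3466.66
-85.2 x + 334.0 y = -18372.43
Solving the 2×2 system: x ≈ -8.2, y ≈ -57.1 km.
Check against STA05 (with the unrounded x, y): √((x − 21.3)²+(y + 102.2)²) = 53.89 ≈ 53.89 km. ✓

-8.2 km east, -57.1 km north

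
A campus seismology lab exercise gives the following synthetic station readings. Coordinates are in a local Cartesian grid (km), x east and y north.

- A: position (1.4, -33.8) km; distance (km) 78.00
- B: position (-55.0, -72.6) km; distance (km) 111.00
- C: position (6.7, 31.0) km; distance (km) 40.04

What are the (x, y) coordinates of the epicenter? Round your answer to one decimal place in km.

Circle about each station: (x − 1.4)² + (y + 33.8)² = 78.00²; (x + 55.0)² + (y + 72.6)² = 111.00²; (x − 6.7)² + (y − 31.0)² = 40.04².
Subtracting the A equation from the B and C equations removes the quadratic terms:
-112.8 x − 77.6 y = 914.36
10.6 x + 129.6 y = 4342.29
Solving the 2×2 system: x ≈ -33.0, y ≈ 36.2 km.

(-33.0, 36.2)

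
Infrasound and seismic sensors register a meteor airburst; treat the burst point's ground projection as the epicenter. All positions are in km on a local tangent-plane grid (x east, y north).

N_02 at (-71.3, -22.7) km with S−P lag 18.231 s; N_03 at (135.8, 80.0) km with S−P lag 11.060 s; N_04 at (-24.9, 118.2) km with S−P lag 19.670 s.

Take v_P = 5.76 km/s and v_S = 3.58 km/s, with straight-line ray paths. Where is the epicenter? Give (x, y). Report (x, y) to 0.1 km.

(101.1, -18.7)

Distance from S−P lag: d = Δt · v_P v_S / (v_P − v_S) = Δt · (5.76·3.58)/(5.76−3.58) ≈ 9.4591·Δt.
So d_N_02 = 172.45, d_N_03 = 104.62, d_N_04 = 186.06 km.
Circle about each station: (x + 71.3)² + (y + 22.7)² = 172.45²; (x − 135.8)² + (y − 80.0)² = 104.62²; (x + 24.9)² + (y − 118.2)² = 186.06².
Subtracting the N_02 equation from the N_03 and N_04 equations removes the quadratic terms:
414.2 x + 205.4 y = 38036.32
92.8 x + 281.8 y = 4112.95
Solving the 2×2 system: x ≈ 101.1, y ≈ -18.7 km.
Check against N_02 (with the unrounded x, y): √((x + 71.3)²+(y + 22.7)²) = 172.45 ≈ 172.45 km. ✓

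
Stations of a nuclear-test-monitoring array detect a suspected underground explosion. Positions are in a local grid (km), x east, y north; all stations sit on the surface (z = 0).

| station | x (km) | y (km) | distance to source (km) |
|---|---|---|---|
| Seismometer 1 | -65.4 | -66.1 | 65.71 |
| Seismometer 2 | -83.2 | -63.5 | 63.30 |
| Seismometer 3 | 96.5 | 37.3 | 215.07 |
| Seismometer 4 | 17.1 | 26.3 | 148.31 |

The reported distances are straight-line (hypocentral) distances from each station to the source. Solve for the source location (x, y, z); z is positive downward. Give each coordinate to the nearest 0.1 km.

Each station gives a sphere (x−x_i)² + (y−y_i)² + z² = d_i² (stations at z=0).
Subtracting the Seismometer 1 sphere from Seismometer 2 and Seismometer 3: z² cancels, leaving linear equations in x and y:
-35.6 x + 5.2 y = 2619.03
323.8 x + 206.8 y = -39880.13
Solving: x ≈ -82.800, y ≈ -63.199 km (keep extra digits for the depth step; rounded: -82.8, -63.2).
Then from the Seismometer 1 sphere: z² = 65.71² − (x + 65.4)² − (y + 66.1)² with x = -82.800, y = -63.199, so z ≈ 63.298 ≈ 63.3 km.

x ≈ -82.8 km, y ≈ -63.2 km, depth ≈ 63.3 km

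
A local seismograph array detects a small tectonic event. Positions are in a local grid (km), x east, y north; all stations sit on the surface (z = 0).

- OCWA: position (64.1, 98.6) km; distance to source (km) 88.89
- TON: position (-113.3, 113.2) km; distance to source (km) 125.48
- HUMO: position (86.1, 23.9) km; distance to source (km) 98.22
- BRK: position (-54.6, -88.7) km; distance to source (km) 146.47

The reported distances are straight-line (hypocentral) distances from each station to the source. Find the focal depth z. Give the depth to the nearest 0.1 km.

18.1 km

Each station gives a sphere (x−x_i)² + (y−y_i)² + z² = d_i² (stations at z=0).
Subtracting the OCWA sphere from TON and HUMO: z² cancels, leaving linear equations in x and y:
-354.8 x + 29.2 y = 3976.56
44.0 x − 149.4 y = -7592.09
Solving: x ≈ -7.200, y ≈ 48.697 km (keep extra digits for the depth step; rounded: -7.2, 48.7).
Then from the OCWA sphere: z² = 88.89² − (x − 64.1)² − (y − 98.6)² with x = -7.200, y = 48.697, so z ≈ 18.095 ≈ 18.1 km.
Check against BRK (with the unrounded solution): distance 146.46 ≈ 146.47 km. ✓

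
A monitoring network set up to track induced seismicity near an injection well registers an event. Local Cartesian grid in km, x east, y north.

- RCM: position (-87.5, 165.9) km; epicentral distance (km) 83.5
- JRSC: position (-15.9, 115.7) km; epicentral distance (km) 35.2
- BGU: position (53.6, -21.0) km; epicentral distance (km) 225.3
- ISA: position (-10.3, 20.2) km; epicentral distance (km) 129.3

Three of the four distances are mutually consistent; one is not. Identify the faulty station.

BGU

Solve using three stations at a time. Using RCM, JRSC, ISA (subtract circle equations pairwise → linear system) gives (x, y) ≈ (-5.6, 149.4).
Distances from that point to each station vs reported:
  RCM: calculated 83.5 vs reported 83.5 → residual 0.0 km
  JRSC: calculated 35.3 vs reported 35.2 → residual 0.1 km
  BGU: calculated 180.4 vs reported 225.3 → residual 44.9 km
  ISA: calculated 129.3 vs reported 129.3 → residual 0.0 km
RCM, JRSC, ISA are mutually consistent (residuals ≈ 0); BGU is off by 44.9 km.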